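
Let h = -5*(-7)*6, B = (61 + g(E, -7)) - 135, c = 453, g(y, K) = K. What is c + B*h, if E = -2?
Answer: -16557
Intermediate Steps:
B = -81 (B = (61 - 7) - 135 = 54 - 135 = -81)
h = 210 (h = 35*6 = 210)
c + B*h = 453 - 81*210 = 453 - 17010 = -16557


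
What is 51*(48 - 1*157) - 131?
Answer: -5690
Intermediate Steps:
51*(48 - 1*157) - 131 = 51*(48 - 157) - 131 = 51*(-109) - 131 = -5559 - 131 = -5690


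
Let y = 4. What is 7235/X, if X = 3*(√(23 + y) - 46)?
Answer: -332810/6267 - 7235*√3/2089 ≈ -59.104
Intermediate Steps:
X = -138 + 9*√3 (X = 3*(√(23 + 4) - 46) = 3*(√27 - 46) = 3*(3*√3 - 46) = 3*(-46 + 3*√3) = -138 + 9*√3 ≈ -122.41)
7235/X = 7235/(-138 + 9*√3)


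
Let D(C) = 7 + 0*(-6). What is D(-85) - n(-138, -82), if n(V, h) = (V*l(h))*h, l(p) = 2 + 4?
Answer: -67889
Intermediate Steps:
l(p) = 6
n(V, h) = 6*V*h (n(V, h) = (V*6)*h = (6*V)*h = 6*V*h)
D(C) = 7 (D(C) = 7 + 0 = 7)
D(-85) - n(-138, -82) = 7 - 6*(-138)*(-82) = 7 - 1*67896 = 7 - 67896 = -67889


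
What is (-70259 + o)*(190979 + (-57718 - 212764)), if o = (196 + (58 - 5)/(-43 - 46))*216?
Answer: 198486792285/89 ≈ 2.2302e+9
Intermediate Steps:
o = 3756456/89 (o = (196 + 53/(-89))*216 = (196 + 53*(-1/89))*216 = (196 - 53/89)*216 = (17391/89)*216 = 3756456/89 ≈ 42207.)
(-70259 + o)*(190979 + (-57718 - 212764)) = (-70259 + 3756456/89)*(190979 + (-57718 - 212764)) = -2496595*(190979 - 270482)/89 = -2496595/89*(-79503) = 198486792285/89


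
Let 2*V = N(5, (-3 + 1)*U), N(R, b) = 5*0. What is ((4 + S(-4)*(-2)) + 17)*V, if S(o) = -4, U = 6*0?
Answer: 0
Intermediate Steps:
U = 0
N(R, b) = 0
V = 0 (V = (½)*0 = 0)
((4 + S(-4)*(-2)) + 17)*V = ((4 - 4*(-2)) + 17)*0 = ((4 + 8) + 17)*0 = (12 + 17)*0 = 29*0 = 0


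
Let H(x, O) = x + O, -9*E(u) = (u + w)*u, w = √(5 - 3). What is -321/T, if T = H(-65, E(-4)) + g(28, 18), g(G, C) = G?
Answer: 1008261/121769 + 11556*√2/121769 ≈ 8.4143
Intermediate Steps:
w = √2 ≈ 1.4142
E(u) = -u*(u + √2)/9 (E(u) = -(u + √2)*u/9 = -u*(u + √2)/9)
H(x, O) = O + x
T = -349/9 + 4*√2/9 (T = (-⅑*(-4)*(-4 + √2) - 65) + 28 = ((-16/9 + 4*√2/9) - 65) + 28 = (-601/9 + 4*√2/9) + 28 = -349/9 + 4*√2/9 ≈ -38.149)
-321/T = -321/(-349/9 + 4*√2/9)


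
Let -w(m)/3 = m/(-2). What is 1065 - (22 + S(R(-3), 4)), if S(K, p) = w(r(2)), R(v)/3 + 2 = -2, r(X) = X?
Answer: 1040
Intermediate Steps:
w(m) = 3*m/2 (w(m) = -3*m/(-2) = -3*m*(-1)/2 = -(-3)*m/2 = 3*m/2)
R(v) = -12 (R(v) = -6 + 3*(-2) = -6 - 6 = -12)
S(K, p) = 3 (S(K, p) = (3/2)*2 = 3)
1065 - (22 + S(R(-3), 4)) = 1065 - (22 + 3) = 1065 - 25 = 1040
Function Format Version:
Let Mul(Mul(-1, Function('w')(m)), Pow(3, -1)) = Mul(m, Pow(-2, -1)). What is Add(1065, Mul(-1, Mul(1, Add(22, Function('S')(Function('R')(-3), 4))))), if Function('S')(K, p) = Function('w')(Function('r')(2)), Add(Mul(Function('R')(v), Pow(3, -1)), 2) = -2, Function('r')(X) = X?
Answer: 1040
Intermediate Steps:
Function('w')(m) = Mul(Rational(3, 2), m) (Function('w')(m) = Mul(-3, Mul(m, Pow(-2, -1))) = Mul(-3, Mul(m, Rational(-1, 2))) = Mul(-3, Mul(Rational(-1, 2), m)) = Mul(Rational(3, 2), m))
Function('R')(v) = -12 (Function('R')(v) = Add(-6, Mul(3, -2)) = Add(-6, -6) = -12)
Function('S')(K, p) = 3 (Function('S')(K, p) = Mul(Rational(3, 2), 2) = 3)
Add(1065, Mul(-1, Mul(1, Add(22, Function('S')(Function('R')(-3), 4))))) = Add(1065, Mul(-1, Mul(1, Add(22, 3)))) = Add(1065, Mul(-1, Mul(1, 25))) = Add(1065, Mul(-1, 25)) = Add(1065, -25) = 1040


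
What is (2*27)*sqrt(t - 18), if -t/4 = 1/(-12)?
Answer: 18*I*sqrt(159) ≈ 226.97*I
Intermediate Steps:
t = 1/3 (t = -4/(-12) = -4*(-1/12) = 1/3 ≈ 0.33333)
(2*27)*sqrt(t - 18) = (2*27)*sqrt(1/3 - 18) = 54*sqrt(-53/3) = 54*(I*sqrt(159)/3) = 18*I*sqrt(159)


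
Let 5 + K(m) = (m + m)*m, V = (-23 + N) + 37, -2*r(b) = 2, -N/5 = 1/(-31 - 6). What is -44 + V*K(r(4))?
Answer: -3197/37 ≈ -86.405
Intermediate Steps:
N = 5/37 (N = -5/(-31 - 6) = -5/(-37) = -5*(-1/37) = 5/37 ≈ 0.13514)
r(b) = -1 (r(b) = -1/2*2 = -1)
V = 523/37 (V = (-23 + 5/37) + 37 = -846/37 + 37 = 523/37 ≈ 14.135)
K(m) = -5 + 2*m**2 (K(m) = -5 + (m + m)*m = -5 + (2*m)*m = -5 + 2*m**2)
-44 + V*K(r(4)) = -44 + 523*(-5 + 2*(-1)**2)/37 = -44 + 523*(-5 + 2*1)/37 = -44 + 523*(-5 + 2)/37 = -44 + (523/37)*(-3) = -44 - 1569/37 = -3197/37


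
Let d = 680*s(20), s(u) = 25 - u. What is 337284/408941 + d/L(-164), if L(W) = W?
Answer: -333771206/16766581 ≈ -19.907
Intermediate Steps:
d = 3400 (d = 680*(25 - 1*20) = 680*(25 - 20) = 680*5 = 3400)
337284/408941 + d/L(-164) = 337284/408941 + 3400/(-164) = 337284*(1/408941) + 3400*(-1/164) = 337284/408941 - 850/41 = -333771206/16766581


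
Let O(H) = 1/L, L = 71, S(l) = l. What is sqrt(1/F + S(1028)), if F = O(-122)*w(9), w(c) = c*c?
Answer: sqrt(83339)/9 ≈ 32.076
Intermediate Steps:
w(c) = c**2
O(H) = 1/71
F = 81/71 (F = (1/71)*9**2 = (1/71)*81 = 81/71 ≈ 1.1408)
sqrt(1/F + S(1028)) = sqrt(1/(81/71) + 1028) = sqrt(71/81 + 1028) = sqrt(83339/81) = sqrt(83339)/9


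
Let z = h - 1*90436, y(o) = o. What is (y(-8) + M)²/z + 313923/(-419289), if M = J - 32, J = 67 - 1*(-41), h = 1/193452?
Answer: -1955718003449135/2445157188998173 ≈ -0.79983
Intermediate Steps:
h = 1/193452 ≈ 5.1692e-6
J = 108 (J = 67 + 41 = 108)
z = -17495025071/193452 (z = 1/193452 - 1*90436 = 1/193452 - 90436 = -17495025071/193452 ≈ -90436.)
M = 76 (M = 108 - 32 = 76)
(y(-8) + M)²/z + 313923/(-419289) = (-8 + 76)²/(-17495025071/193452) + 313923/(-419289) = 68²*(-193452/17495025071) + 313923*(-1/419289) = 4624*(-193452/17495025071) - 104641/139763 = -894522048/17495025071 - 104641/139763 = -1955718003449135/2445157188998173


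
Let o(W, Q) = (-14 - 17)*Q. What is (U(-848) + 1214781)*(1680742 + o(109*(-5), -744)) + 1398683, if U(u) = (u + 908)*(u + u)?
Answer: 1896373256609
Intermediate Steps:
o(W, Q) = -31*Q
U(u) = 2*u*(908 + u) (U(u) = (908 + u)*(2*u) = 2*u*(908 + u))
(U(-848) + 1214781)*(1680742 + o(109*(-5), -744)) + 1398683 = (2*(-848)*(908 - 848) + 1214781)*(1680742 - 31*(-744)) + 1398683 = (2*(-848)*60 + 1214781)*(1680742 + 23064) + 1398683 = (-101760 + 1214781)*1703806 + 1398683 = 1113021*1703806 + 1398683 = 1896371857926 + 1398683 = 1896373256609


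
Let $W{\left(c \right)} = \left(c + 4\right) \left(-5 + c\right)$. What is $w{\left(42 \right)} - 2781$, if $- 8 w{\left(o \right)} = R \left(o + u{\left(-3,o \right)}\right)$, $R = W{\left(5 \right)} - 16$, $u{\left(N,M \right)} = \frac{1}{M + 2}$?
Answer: $- \frac{59333}{22} \approx -2697.0$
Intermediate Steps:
$W{\left(c \right)} = \left(-5 + c\right) \left(4 + c\right)$ ($W{\left(c \right)} = \left(4 + c\right) \left(-5 + c\right) = \left(-5 + c\right) \left(4 + c\right)$)
$u{\left(N,M \right)} = \frac{1}{2 + M}$
$R = -16$ ($R = \left(-20 + 5^{2} - 5\right) - 16 = \left(-20 + 25 - 5\right) - 16 = 0 - 16 = -16$)
$w{\left(o \right)} = 2 o + \frac{2}{2 + o}$ ($w{\left(o \right)} = - \frac{\left(-16\right) \left(o + \frac{1}{2 + o}\right)}{8} = - \frac{- 16 o - \frac{16}{2 + o}}{8} = 2 o + \frac{2}{2 + o}$)
$w{\left(42 \right)} - 2781 = \frac{2 \left(1 + 42 \left(2 + 42\right)\right)}{2 + 42} - 2781 = \frac{2 \left(1 + 42 \cdot 44\right)}{44} - 2781 = 2 \cdot \frac{1}{44} \left(1 + 1848\right) - 2781 = 2 \cdot \frac{1}{44} \cdot 1849 - 2781 = \frac{1849}{22} - 2781 = - \frac{59333}{22}$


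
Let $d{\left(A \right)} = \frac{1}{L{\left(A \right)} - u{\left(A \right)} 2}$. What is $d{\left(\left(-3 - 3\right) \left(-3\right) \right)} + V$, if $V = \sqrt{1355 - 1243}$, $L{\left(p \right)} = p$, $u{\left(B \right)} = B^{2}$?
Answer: $- \frac{1}{630} + 4 \sqrt{7} \approx 10.581$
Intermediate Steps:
$V = 4 \sqrt{7}$ ($V = \sqrt{112} = 4 \sqrt{7} \approx 10.583$)
$d{\left(A \right)} = \frac{1}{A - 2 A^{2}}$ ($d{\left(A \right)} = \frac{1}{A - A^{2} \cdot 2} = \frac{1}{A - 2 A^{2}}$)
$d{\left(\left(-3 - 3\right) \left(-3\right) \right)} + V = - \frac{1}{\left(-3 - 3\right) \left(-3\right) \left(-1 + 2 \left(-3 - 3\right) \left(-3\right)\right)} + 4 \sqrt{7} = - \frac{1}{\left(-6\right) \left(-3\right) \left(-1 + 2 \left(\left(-6\right) \left(-3\right)\right)\right)} + 4 \sqrt{7} = - \frac{1}{18 \left(-1 + 2 \cdot 18\right)} + 4 \sqrt{7} = \left(-1\right) \frac{1}{18} \frac{1}{-1 + 36} + 4 \sqrt{7} = \left(-1\right) \frac{1}{18} \cdot \frac{1}{35} + 4 \sqrt{7} = - \frac{1}{630} + 4 \sqrt{7}$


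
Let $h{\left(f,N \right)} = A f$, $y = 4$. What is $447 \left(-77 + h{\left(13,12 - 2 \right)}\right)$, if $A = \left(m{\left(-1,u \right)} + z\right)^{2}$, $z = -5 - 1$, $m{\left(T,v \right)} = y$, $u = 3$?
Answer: $-11175$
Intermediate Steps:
$m{\left(T,v \right)} = 4$
$z = -6$
$A = 4$ ($A = \left(4 - 6\right)^{2} = \left(-2\right)^{2} = 4$)
$h{\left(f,N \right)} = 4 f$
$447 \left(-77 + h{\left(13,12 - 2 \right)}\right) = 447 \left(-77 + 4 \cdot 13\right) = 447 \left(-77 + 52\right) = 447 \left(-25\right) = -11175$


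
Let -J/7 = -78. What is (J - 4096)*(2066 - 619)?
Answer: -5136850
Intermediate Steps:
J = 546 (J = -7*(-78) = 546)
(J - 4096)*(2066 - 619) = (546 - 4096)*(2066 - 619) = -3550*1447 = -5136850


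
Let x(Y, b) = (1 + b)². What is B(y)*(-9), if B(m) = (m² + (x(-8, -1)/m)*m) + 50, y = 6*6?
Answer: -12114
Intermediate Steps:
y = 36
B(m) = 50 + m² (B(m) = (m² + ((1 - 1)²/m)*m) + 50 = (m² + (0²/m)*m) + 50 = (m² + (0/m)*m) + 50 = (m² + 0*m) + 50 = (m² + 0) + 50 = m² + 50 = 50 + m²)
B(y)*(-9) = (50 + 36²)*(-9) = (50 + 1296)*(-9) = 1346*(-9) = -12114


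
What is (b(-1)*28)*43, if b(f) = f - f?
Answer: 0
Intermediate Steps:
b(f) = 0
(b(-1)*28)*43 = (0*28)*43 = 0*43 = 0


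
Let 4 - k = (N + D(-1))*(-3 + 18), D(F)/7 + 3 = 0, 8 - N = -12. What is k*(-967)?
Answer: -18373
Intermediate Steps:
N = 20 (N = 8 - 1*(-12) = 8 + 12 = 20)
D(F) = -21 (D(F) = -21 + 7*0 = -21 + 0 = -21)
k = 19 (k = 4 - (20 - 21)*(-3 + 18) = 4 - (-1)*15 = 4 - 1*(-15) = 4 + 15 = 19)
k*(-967) = 19*(-967) = -18373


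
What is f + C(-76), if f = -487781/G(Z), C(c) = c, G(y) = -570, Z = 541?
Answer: 444461/570 ≈ 779.76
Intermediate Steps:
f = 487781/570 (f = -487781/(-570) = -487781*(-1/570) = 487781/570 ≈ 855.76)
f + C(-76) = 487781/570 - 76 = 444461/570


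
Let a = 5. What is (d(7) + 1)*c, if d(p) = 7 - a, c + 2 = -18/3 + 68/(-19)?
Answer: -660/19 ≈ -34.737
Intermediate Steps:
c = -220/19 (c = -2 + (-18/3 + 68/(-19)) = -2 + (-18*⅓ + 68*(-1/19)) = -2 + (-6 - 68/19) = -2 - 182/19 = -220/19 ≈ -11.579)
d(p) = 2 (d(p) = 7 - 1*5 = 7 - 5 = 2)
(d(7) + 1)*c = (2 + 1)*(-220/19) = 3*(-220/19) = -660/19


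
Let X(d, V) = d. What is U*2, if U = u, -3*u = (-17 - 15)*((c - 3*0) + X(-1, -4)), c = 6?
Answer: 320/3 ≈ 106.67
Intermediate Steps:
u = 160/3 (u = -(-17 - 15)*((6 - 3*0) - 1)/3 = -(-32)*((6 + 0) - 1)/3 = -(-32)*(6 - 1)/3 = -(-32)*5/3 = -1/3*(-160) = 160/3 ≈ 53.333)
U = 160/3 ≈ 53.333
U*2 = (160/3)*2 = 320/3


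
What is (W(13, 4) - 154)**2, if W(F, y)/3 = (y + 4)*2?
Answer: 11236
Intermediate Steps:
W(F, y) = 24 + 6*y (W(F, y) = 3*((y + 4)*2) = 3*((4 + y)*2) = 3*(8 + 2*y) = 24 + 6*y)
(W(13, 4) - 154)**2 = ((24 + 6*4) - 154)**2 = ((24 + 24) - 154)**2 = (48 - 154)**2 = (-106)**2 = 11236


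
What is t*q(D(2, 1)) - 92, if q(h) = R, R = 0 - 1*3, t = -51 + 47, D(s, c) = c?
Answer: -80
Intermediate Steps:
t = -4
R = -3 (R = 0 - 3 = -3)
q(h) = -3
t*q(D(2, 1)) - 92 = -4*(-3) - 92 = 12 - 92 = -80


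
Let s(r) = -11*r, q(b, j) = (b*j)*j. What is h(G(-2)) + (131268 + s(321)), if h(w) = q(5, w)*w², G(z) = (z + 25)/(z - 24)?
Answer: 58374142517/456976 ≈ 1.2774e+5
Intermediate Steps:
q(b, j) = b*j²
G(z) = (25 + z)/(-24 + z)
h(w) = 5*w⁴ (h(w) = (5*w²)*w² = 5*w⁴)
h(G(-2)) + (131268 + s(321)) = 5*((25 - 2)/(-24 - 2))⁴ + (131268 - 11*321) = 5*(23/(-26))⁴ + (131268 - 3531) = 5*(-1/26*23)⁴ + 127737 = 5*(-23/26)⁴ + 127737 = 5*(279841/456976) + 127737 = 1399205/456976 + 127737 = 58374142517/456976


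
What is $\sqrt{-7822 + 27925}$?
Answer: $\sqrt{20103} \approx 141.79$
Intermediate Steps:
$\sqrt{-7822 + 27925} = \sqrt{20103}$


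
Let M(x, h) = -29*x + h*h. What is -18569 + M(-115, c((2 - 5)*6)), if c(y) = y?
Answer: -14910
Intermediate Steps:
M(x, h) = h² - 29*x (M(x, h) = -29*x + h² = h² - 29*x)
-18569 + M(-115, c((2 - 5)*6)) = -18569 + (((2 - 5)*6)² - 29*(-115)) = -18569 + ((-3*6)² + 3335) = -18569 + ((-18)² + 3335) = -18569 + (324 + 3335) = -18569 + 3659 = -14910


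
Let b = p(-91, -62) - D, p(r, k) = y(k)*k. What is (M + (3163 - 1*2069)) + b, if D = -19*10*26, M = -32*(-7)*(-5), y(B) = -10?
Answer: 5534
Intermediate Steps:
M = -1120 (M = 224*(-5) = -1120)
p(r, k) = -10*k
D = -4940 (D = -190*26 = -4940)
b = 5560 (b = -10*(-62) - 1*(-4940) = 620 + 4940 = 5560)
(M + (3163 - 1*2069)) + b = (-1120 + (3163 - 1*2069)) + 5560 = (-1120 + (3163 - 2069)) + 5560 = (-1120 + 1094) + 5560 = -26 + 5560 = 5534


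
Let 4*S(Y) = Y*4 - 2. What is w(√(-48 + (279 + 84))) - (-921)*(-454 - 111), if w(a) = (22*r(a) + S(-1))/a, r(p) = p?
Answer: -520343 - √35/70 ≈ -5.2034e+5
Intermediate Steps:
S(Y) = -½ + Y (S(Y) = (Y*4 - 2)/4 = (4*Y - 2)/4 = (-2 + 4*Y)/4 = -½ + Y)
w(a) = (-3/2 + 22*a)/a (w(a) = (22*a + (-½ - 1))/a = (22*a - 3/2)/a = (-3/2 + 22*a)/a)
w(√(-48 + (279 + 84))) - (-921)*(-454 - 111) = (22 - 3/(2*√(-48 + (279 + 84)))) - (-921)*(-454 - 111) = (22 - 3/(2*√(-48 + 363))) - (-921)*(-565) = (22 - 3*√35/105/2) - 1*520365 = (22 - 3*√35/105/2) - 520365 = (22 - √35/70) - 520365 = -520343 - √35/70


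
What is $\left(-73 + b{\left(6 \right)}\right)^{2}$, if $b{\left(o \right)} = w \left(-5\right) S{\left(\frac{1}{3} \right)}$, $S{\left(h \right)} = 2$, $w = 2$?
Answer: $8649$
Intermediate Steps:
$b{\left(o \right)} = -20$ ($b{\left(o \right)} = 2 \left(-5\right) 2 = \left(-10\right) 2 = -20$)
$\left(-73 + b{\left(6 \right)}\right)^{2} = \left(-73 - 20\right)^{2} = \left(-93\right)^{2} = 8649$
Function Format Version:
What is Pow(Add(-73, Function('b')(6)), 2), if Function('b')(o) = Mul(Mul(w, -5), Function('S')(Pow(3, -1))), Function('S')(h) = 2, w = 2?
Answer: 8649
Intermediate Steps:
Function('b')(o) = -20 (Function('b')(o) = Mul(Mul(2, -5), 2) = Mul(-10, 2) = -20)
Pow(Add(-73, Function('b')(6)), 2) = Pow(Add(-73, -20), 2) = Pow(-93, 2) = 8649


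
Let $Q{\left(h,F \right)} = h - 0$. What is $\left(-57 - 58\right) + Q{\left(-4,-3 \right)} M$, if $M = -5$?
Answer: $-95$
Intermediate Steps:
$Q{\left(h,F \right)} = h$ ($Q{\left(h,F \right)} = h + 0 = h$)
$\left(-57 - 58\right) + Q{\left(-4,-3 \right)} M = \left(-57 - 58\right) - -20 = \left(-57 - 58\right) + 20 = -115 + 20 = -95$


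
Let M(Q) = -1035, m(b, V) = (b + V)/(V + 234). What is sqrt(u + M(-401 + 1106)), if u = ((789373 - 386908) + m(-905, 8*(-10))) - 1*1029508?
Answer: I*sqrt(14895649538)/154 ≈ 792.52*I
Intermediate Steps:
m(b, V) = (V + b)/(234 + V)
u = -96565607/154 (u = ((789373 - 386908) + (8*(-10) - 905)/(234 + 8*(-10))) - 1*1029508 = (402465 + (-80 - 905)/(234 - 80)) - 1029508 = (402465 - 985/154) - 1029508 = 61978625/154 - 1029508 = -96565607/154 ≈ -6.2705e+5)
sqrt(u + M(-401 + 1106)) = sqrt(-96565607/154 - 1035) = sqrt(-96724997/154) = I*sqrt(14895649538)/154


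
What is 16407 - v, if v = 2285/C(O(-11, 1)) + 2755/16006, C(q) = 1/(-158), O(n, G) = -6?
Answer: 6041253867/16006 ≈ 3.7744e+5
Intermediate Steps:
C(q) = -1/158
v = -5778643425/16006 (v = 2285/(-1/158) + 2755/16006 = 2285*(-158) + 2755*(1/16006) = -361030 + 2755/16006 = -5778643425/16006 ≈ -3.6103e+5)
16407 - v = 16407 - 1*(-5778643425/16006) = 16407 + 5778643425/16006 = 6041253867/16006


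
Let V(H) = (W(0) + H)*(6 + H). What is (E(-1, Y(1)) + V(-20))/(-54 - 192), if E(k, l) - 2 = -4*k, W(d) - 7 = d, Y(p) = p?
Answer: -94/123 ≈ -0.76423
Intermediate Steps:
W(d) = 7 + d
E(k, l) = 2 - 4*k
V(H) = (6 + H)*(7 + H) (V(H) = ((7 + 0) + H)*(6 + H) = (7 + H)*(6 + H) = (6 + H)*(7 + H))
(E(-1, Y(1)) + V(-20))/(-54 - 192) = ((2 - 4*(-1)) + (42 + (-20)**2 + 13*(-20)))/(-54 - 192) = ((2 + 4) + (42 + 400 - 260))/(-246) = -(6 + 182)/246 = -1/246*188 = -94/123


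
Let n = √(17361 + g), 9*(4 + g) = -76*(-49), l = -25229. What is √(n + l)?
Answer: √(-227061 + 3*√159937)/3 ≈ 158.42*I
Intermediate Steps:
g = 3688/9 (g = -4 + (-76*(-49))/9 = -4 + (⅑)*3724 = -4 + 3724/9 = 3688/9 ≈ 409.78)
n = √159937/3 (n = √(17361 + 3688/9) = √(159937/9) = √159937/3 ≈ 133.31)
√(n + l) = √(√159937/3 - 25229) = √(-25229 + √159937/3)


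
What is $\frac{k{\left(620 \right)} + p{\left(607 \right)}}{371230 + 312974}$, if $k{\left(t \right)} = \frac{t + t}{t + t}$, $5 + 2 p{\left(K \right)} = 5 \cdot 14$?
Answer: $\frac{1}{20424} \approx 4.8962 \cdot 10^{-5}$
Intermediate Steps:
$p{\left(K \right)} = \frac{65}{2}$ ($p{\left(K \right)} = - \frac{5}{2} + \frac{5 \cdot 14}{2} = - \frac{5}{2} + \frac{1}{2} \cdot 70 = - \frac{5}{2} + 35 = \frac{65}{2}$)
$k{\left(t \right)} = 1$ ($k{\left(t \right)} = \frac{2 t}{2 t} = 2 t \frac{1}{2 t} = 1$)
$\frac{k{\left(620 \right)} + p{\left(607 \right)}}{371230 + 312974} = \frac{1 + \frac{65}{2}}{371230 + 312974} = \frac{67}{2 \cdot 684204} = \frac{67}{2} \cdot \frac{1}{684204} = \frac{1}{20424}$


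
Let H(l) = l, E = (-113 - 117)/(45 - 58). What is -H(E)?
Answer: -230/13 ≈ -17.692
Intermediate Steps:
E = 230/13 (E = -230/(-13) = -230*(-1/13) = 230/13 ≈ 17.692)
-H(E) = -1*230/13 = -230/13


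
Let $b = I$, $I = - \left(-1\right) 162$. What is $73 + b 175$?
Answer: $28423$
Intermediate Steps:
$I = 162$ ($I = \left(-1\right) \left(-162\right) = 162$)
$b = 162$
$73 + b 175 = 73 + 162 \cdot 175 = 73 + 28350 = 28423$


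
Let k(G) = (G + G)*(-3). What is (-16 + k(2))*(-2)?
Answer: 56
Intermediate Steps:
k(G) = -6*G (k(G) = (2*G)*(-3) = -6*G)
(-16 + k(2))*(-2) = (-16 - 6*2)*(-2) = (-16 - 12)*(-2) = -28*(-2) = 56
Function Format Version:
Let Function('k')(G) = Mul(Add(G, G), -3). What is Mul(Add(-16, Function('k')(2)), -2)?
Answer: 56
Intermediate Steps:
Function('k')(G) = Mul(-6, G) (Function('k')(G) = Mul(Mul(2, G), -3) = Mul(-6, G))
Mul(Add(-16, Function('k')(2)), -2) = Mul(Add(-16, Mul(-6, 2)), -2) = Mul(Add(-16, -12), -2) = Mul(-28, -2) = 56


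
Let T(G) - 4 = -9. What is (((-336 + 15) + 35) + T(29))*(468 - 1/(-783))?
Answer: -35545165/261 ≈ -1.3619e+5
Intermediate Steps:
T(G) = -5 (T(G) = 4 - 9 = -5)
(((-336 + 15) + 35) + T(29))*(468 - 1/(-783)) = (((-336 + 15) + 35) - 5)*(468 - 1/(-783)) = ((-321 + 35) - 5)*(468 - 1*(-1/783)) = (-286 - 5)*(468 + 1/783) = -291*366445/783 = -35545165/261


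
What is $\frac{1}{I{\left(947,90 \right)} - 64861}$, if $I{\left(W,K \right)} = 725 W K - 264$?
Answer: $\frac{1}{61726625} \approx 1.62 \cdot 10^{-8}$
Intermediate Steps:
$I{\left(W,K \right)} = -264 + 725 K W$ ($I{\left(W,K \right)} = 725 K W - 264 = -264 + 725 K W$)
$\frac{1}{I{\left(947,90 \right)} - 64861} = \frac{1}{\left(-264 + 725 \cdot 90 \cdot 947\right) - 64861} = \frac{1}{\left(-264 + 61791750\right) - 64861} = \frac{1}{61791486 - 64861} = \frac{1}{61726625}$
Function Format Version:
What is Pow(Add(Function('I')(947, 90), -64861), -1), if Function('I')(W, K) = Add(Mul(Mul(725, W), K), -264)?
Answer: Rational(1, 61726625) ≈ 1.6200e-8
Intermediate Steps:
Function('I')(W, K) = Add(-264, Mul(725, K, W)) (Function('I')(W, K) = Add(Mul(725, K, W), -264) = Add(-264, Mul(725, K, W)))
Pow(Add(Function('I')(947, 90), -64861), -1) = Pow(Add(Add(-264, Mul(725, 90, 947)), -64861), -1) = Pow(Add(Add(-264, 61791750), -64861), -1) = Pow(Add(61791486, -64861), -1) = Pow(61726625, -1) = Rational(1, 61726625)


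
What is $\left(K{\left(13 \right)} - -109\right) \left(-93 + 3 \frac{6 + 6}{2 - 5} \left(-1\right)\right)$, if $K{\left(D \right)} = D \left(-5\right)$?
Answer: $-3564$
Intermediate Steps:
$K{\left(D \right)} = - 5 D$
$\left(K{\left(13 \right)} - -109\right) \left(-93 + 3 \frac{6 + 6}{2 - 5} \left(-1\right)\right) = \left(\left(-5\right) 13 - -109\right) \left(-93 + 3 \frac{6 + 6}{2 - 5} \left(-1\right)\right) = \left(-65 + 109\right) \left(-93 + 3 \frac{12}{-3} \left(-1\right)\right) = 44 \left(-93 + 3 \cdot 12 \left(- \frac{1}{3}\right) \left(-1\right)\right) = 44 \left(-93 + 3 \left(-4\right) \left(-1\right)\right) = 44 \left(-93 - -12\right) = 44 \left(-93 + 12\right) = 44 \left(-81\right) = -3564$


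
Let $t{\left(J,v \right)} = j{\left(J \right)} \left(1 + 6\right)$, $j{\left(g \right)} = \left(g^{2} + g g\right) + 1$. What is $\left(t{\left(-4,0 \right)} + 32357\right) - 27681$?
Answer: $4907$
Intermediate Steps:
$j{\left(g \right)} = 1 + 2 g^{2}$ ($j{\left(g \right)} = \left(g^{2} + g^{2}\right) + 1 = 2 g^{2} + 1 = 1 + 2 g^{2}$)
$t{\left(J,v \right)} = 7 + 14 J^{2}$ ($t{\left(J,v \right)} = \left(1 + 2 J^{2}\right) \left(1 + 6\right) = \left(1 + 2 J^{2}\right) 7 = 7 + 14 J^{2}$)
$\left(t{\left(-4,0 \right)} + 32357\right) - 27681 = \left(\left(7 + 14 \left(-4\right)^{2}\right) + 32357\right) - 27681 = \left(\left(7 + 14 \cdot 16\right) + 32357\right) - 27681 = \left(\left(7 + 224\right) + 32357\right) - 27681 = \left(231 + 32357\right) - 27681 = 32588 - 27681 = 4907$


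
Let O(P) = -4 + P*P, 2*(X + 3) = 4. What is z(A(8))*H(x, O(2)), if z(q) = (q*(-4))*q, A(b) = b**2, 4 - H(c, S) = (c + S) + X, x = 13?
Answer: 131072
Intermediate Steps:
X = -1 (X = -3 + (1/2)*4 = -3 + 2 = -1)
O(P) = -4 + P**2
H(c, S) = 5 - S - c (H(c, S) = 4 - ((c + S) - 1) = 4 - ((S + c) - 1) = 4 - (-1 + S + c) = 4 + (1 - S - c) = 5 - S - c)
z(q) = -4*q**2 (z(q) = (-4*q)*q = -4*q**2)
z(A(8))*H(x, O(2)) = (-4*(8**2)**2)*(5 - (-4 + 2**2) - 1*13) = (-4*64**2)*(5 - (-4 + 4) - 13) = (-4*4096)*(5 - 1*0 - 13) = -16384*(5 + 0 - 13) = -16384*(-8) = 131072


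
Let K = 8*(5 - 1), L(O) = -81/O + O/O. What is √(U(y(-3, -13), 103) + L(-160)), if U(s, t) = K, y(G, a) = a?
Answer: √53610/40 ≈ 5.7885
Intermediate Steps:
L(O) = 1 - 81/O (L(O) = -81/O + 1 = 1 - 81/O)
K = 32 (K = 8*4 = 32)
U(s, t) = 32
√(U(y(-3, -13), 103) + L(-160)) = √(32 + (-81 - 160)/(-160)) = √(32 - 1/160*(-241)) = √(32 + 241/160) = √(5361/160) = √53610/40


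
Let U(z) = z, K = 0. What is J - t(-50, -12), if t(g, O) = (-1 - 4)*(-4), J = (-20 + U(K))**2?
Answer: 380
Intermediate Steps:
J = 400 (J = (-20 + 0)**2 = (-20)**2 = 400)
t(g, O) = 20 (t(g, O) = -5*(-4) = 20)
J - t(-50, -12) = 400 - 1*20 = 400 - 20 = 380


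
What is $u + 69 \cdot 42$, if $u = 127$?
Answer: $3025$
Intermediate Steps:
$u + 69 \cdot 42 = 127 + 69 \cdot 42 = 127 + 2898 = 3025$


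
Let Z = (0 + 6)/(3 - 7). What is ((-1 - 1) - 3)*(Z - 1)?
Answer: 25/2 ≈ 12.500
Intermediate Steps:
Z = -3/2 (Z = 6/(-4) = 6*(-¼) = -3/2 ≈ -1.5000)
((-1 - 1) - 3)*(Z - 1) = ((-1 - 1) - 3)*(-3/2 - 1) = (-2 - 3)*(-5/2) = -5*(-5/2) = 25/2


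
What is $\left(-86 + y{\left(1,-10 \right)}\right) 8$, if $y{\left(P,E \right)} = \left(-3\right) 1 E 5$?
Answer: $512$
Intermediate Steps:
$y{\left(P,E \right)} = - 15 E$ ($y{\left(P,E \right)} = - 3 \cdot 5 E = - 15 E$)
$\left(-86 + y{\left(1,-10 \right)}\right) 8 = \left(-86 - -150\right) 8 = \left(-86 + 150\right) 8 = 64 \cdot 8 = 512$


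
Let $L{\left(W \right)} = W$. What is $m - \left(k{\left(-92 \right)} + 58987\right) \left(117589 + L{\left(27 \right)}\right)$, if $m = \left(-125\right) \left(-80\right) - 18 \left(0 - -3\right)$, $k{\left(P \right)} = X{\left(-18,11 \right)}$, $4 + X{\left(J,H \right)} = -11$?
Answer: $-6936040806$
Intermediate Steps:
$X{\left(J,H \right)} = -15$ ($X{\left(J,H \right)} = -4 - 11 = -15$)
$k{\left(P \right)} = -15$
$m = 9946$ ($m = 10000 - 18 \left(0 + 3\right) = 10000 - 54 = 9946$)
$m - \left(k{\left(-92 \right)} + 58987\right) \left(117589 + L{\left(27 \right)}\right) = 9946 - \left(-15 + 58987\right) \left(117589 + 27\right) = 9946 - 58972 \cdot 117616 = 9946 - 6936050752 = -6936040806$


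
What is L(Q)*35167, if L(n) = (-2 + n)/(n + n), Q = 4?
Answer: 35167/4 ≈ 8791.8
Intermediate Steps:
L(n) = (-2 + n)/(2*n) (L(n) = (-2 + n)/((2*n)) = (-2 + n)*(1/(2*n)) = (-2 + n)/(2*n))
L(Q)*35167 = ((1/2)*(-2 + 4)/4)*35167 = ((1/2)*(1/4)*2)*35167 = (1/4)*35167 = 35167/4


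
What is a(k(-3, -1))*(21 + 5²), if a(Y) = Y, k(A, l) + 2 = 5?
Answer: 138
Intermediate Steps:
k(A, l) = 3 (k(A, l) = -2 + 5 = 3)
a(k(-3, -1))*(21 + 5²) = 3*(21 + 5²) = 3*(21 + 25) = 3*46 = 138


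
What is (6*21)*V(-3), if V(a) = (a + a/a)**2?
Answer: 504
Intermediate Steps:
V(a) = (1 + a)**2 (V(a) = (a + 1)**2 = (1 + a)**2)
(6*21)*V(-3) = (6*21)*(1 - 3)**2 = 126*(-2)**2 = 126*4 = 504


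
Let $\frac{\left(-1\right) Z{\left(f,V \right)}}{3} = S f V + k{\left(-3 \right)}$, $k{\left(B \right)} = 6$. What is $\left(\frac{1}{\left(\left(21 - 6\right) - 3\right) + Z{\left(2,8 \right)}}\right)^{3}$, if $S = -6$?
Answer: $\frac{1}{22425768} \approx 4.4592 \cdot 10^{-8}$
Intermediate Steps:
$Z{\left(f,V \right)} = -18 + 18 V f$ ($Z{\left(f,V \right)} = - 3 \left(- 6 f V + 6\right) = - 3 \left(- 6 V f + 6\right) = - 3 \left(6 - 6 V f\right) = -18 + 18 V f$)
$\left(\frac{1}{\left(\left(21 - 6\right) - 3\right) + Z{\left(2,8 \right)}}\right)^{3} = \left(\frac{1}{\left(\left(21 - 6\right) - 3\right) - \left(18 - 288\right)}\right)^{3} = \left(\frac{1}{\left(15 - 3\right) + \left(-18 + 288\right)}\right)^{3} = \left(\frac{1}{12 + 270}\right)^{3} = \left(\frac{1}{282}\right)^{3} = \frac{1}{22425768}$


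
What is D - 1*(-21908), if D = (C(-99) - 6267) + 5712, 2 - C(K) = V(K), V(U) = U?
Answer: 21454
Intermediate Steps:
C(K) = 2 - K
D = -454 (D = ((2 - 1*(-99)) - 6267) + 5712 = ((2 + 99) - 6267) + 5712 = (101 - 6267) + 5712 = -6166 + 5712 = -454)
D - 1*(-21908) = -454 - 1*(-21908) = -454 + 21908 = 21454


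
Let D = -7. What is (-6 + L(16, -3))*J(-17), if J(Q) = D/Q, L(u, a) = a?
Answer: -63/17 ≈ -3.7059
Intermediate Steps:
J(Q) = -7/Q
(-6 + L(16, -3))*J(-17) = (-6 - 3)*(-7/(-17)) = -(-63)*(-1)/17 = -9*7/17 = -63/17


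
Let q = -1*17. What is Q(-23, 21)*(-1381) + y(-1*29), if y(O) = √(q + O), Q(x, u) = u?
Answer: -29001 + I*√46 ≈ -29001.0 + 6.7823*I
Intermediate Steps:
q = -17
y(O) = √(-17 + O)
Q(-23, 21)*(-1381) + y(-1*29) = 21*(-1381) + √(-17 - 1*29) = -29001 + √(-17 - 29) = -29001 + √(-46) = -29001 + I*√46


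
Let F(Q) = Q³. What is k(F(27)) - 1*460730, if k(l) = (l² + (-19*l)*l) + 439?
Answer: -6974029093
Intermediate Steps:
k(l) = 439 - 18*l² (k(l) = (l² - 19*l²) + 439 = -18*l² + 439 = 439 - 18*l²)
k(F(27)) - 1*460730 = (439 - 18*(27³)²) - 1*460730 = (439 - 18*19683²) - 460730 = (439 - 18*387420489) - 460730 = (439 - 6973568802) - 460730 = -6973568363 - 460730 = -6974029093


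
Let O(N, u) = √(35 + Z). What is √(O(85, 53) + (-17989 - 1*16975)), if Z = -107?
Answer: √(-34964 + 6*I*√2) ≈ 0.023 + 186.99*I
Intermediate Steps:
O(N, u) = 6*I*√2 (O(N, u) = √(35 - 107) = √(-72) = 6*I*√2)
√(O(85, 53) + (-17989 - 1*16975)) = √(6*I*√2 + (-17989 - 1*16975)) = √(6*I*√2 + (-17989 - 16975)) = √(6*I*√2 - 34964) = √(-34964 + 6*I*√2)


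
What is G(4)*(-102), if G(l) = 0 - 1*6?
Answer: 612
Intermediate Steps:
G(l) = -6 (G(l) = 0 - 6 = -6)
G(4)*(-102) = -6*(-102) = 612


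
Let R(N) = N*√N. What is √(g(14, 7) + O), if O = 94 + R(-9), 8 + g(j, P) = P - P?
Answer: √(86 - 27*I) ≈ 9.3845 - 1.4385*I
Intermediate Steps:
R(N) = N^(3/2)
g(j, P) = -8 (g(j, P) = -8 + (P - P) = -8 + 0 = -8)
O = 94 - 27*I (O = 94 + (-9)^(3/2) = 94 - 27*I ≈ 94.0 - 27.0*I)
√(g(14, 7) + O) = √(-8 + (94 - 27*I)) = √(86 - 27*I)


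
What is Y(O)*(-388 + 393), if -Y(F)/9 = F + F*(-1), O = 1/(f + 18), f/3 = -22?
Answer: 0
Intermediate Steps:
f = -66 (f = 3*(-22) = -66)
O = -1/48 (O = 1/(-66 + 18) = 1/(-48) = -1/48 ≈ -0.020833)
Y(F) = 0 (Y(F) = -9*(F + F*(-1)) = -9*(F - F) = -9*0 = 0)
Y(O)*(-388 + 393) = 0*(-388 + 393) = 0*5 = 0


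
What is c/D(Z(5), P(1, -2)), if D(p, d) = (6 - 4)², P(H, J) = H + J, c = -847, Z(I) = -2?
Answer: -847/4 ≈ -211.75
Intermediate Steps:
D(p, d) = 4 (D(p, d) = 2² = 4)
c/D(Z(5), P(1, -2)) = -847/4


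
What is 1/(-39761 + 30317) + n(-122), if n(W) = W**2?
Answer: 140564495/9444 ≈ 14884.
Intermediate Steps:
1/(-39761 + 30317) + n(-122) = 1/(-39761 + 30317) + (-122)**2 = 1/(-9444) + 14884 = -1/9444 + 14884 = 140564495/9444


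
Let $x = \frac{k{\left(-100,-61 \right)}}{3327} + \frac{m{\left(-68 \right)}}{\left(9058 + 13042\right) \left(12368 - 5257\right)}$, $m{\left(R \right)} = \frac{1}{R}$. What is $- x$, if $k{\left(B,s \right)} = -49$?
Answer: $\frac{523634132527}{35553688731600} \approx 0.014728$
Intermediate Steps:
$x = - \frac{523634132527}{35553688731600}$ ($x = - \frac{49}{3327} + \frac{1}{\left(-68\right) \left(9058 + 13042\right) \left(12368 - 5257\right)} = \left(-49\right) \frac{1}{3327} - \frac{1}{68 \cdot 22100 \cdot 7111} = - \frac{49}{3327} - \frac{1}{68 \cdot 157153100} = - \frac{49}{3327} - \frac{1}{10686410800} = - \frac{523634132527}{35553688731600} \approx -0.014728$)
$- x = \left(-1\right) \left(- \frac{523634132527}{35553688731600}\right) = \frac{523634132527}{35553688731600}$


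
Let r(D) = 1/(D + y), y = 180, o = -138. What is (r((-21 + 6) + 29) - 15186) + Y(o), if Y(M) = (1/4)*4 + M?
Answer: -2972661/194 ≈ -15323.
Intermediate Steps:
r(D) = 1/(180 + D) (r(D) = 1/(D + 180) = 1/(180 + D))
Y(M) = 1 + M (Y(M) = (1*(¼))*4 + M = (¼)*4 + M = 1 + M)
(r((-21 + 6) + 29) - 15186) + Y(o) = (1/(180 + ((-21 + 6) + 29)) - 15186) + (1 - 138) = (1/(180 + (-15 + 29)) - 15186) - 137 = (1/(180 + 14) - 15186) - 137 = (1/194 - 15186) - 137 = -2946083/194 - 137 = -2972661/194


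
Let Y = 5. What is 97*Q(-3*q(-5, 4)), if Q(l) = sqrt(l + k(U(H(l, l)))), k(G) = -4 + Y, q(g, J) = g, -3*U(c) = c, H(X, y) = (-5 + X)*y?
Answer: 388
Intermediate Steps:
H(X, y) = y*(-5 + X)
U(c) = -c/3
k(G) = 1 (k(G) = -4 + 5 = 1)
Q(l) = sqrt(1 + l) (Q(l) = sqrt(l + 1) = sqrt(1 + l))
97*Q(-3*q(-5, 4)) = 97*sqrt(1 - 3*(-5)) = 97*sqrt(1 + 15) = 97*sqrt(16) = 97*4 = 388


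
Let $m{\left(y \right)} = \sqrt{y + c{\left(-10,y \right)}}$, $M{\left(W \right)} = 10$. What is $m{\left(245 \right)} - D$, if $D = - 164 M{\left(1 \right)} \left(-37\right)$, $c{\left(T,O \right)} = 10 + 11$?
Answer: $-60680 + \sqrt{266} \approx -60664.0$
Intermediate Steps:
$c{\left(T,O \right)} = 21$
$m{\left(y \right)} = \sqrt{21 + y}$ ($m{\left(y \right)} = \sqrt{y + 21} = \sqrt{21 + y}$)
$D = 60680$ ($D = - 164 \cdot 10 \left(-37\right) = \left(-164\right) \left(-370\right) = 60680$)
$m{\left(245 \right)} - D = \sqrt{21 + 245} - 60680 = \sqrt{266} - 60680 = -60680 + \sqrt{266}$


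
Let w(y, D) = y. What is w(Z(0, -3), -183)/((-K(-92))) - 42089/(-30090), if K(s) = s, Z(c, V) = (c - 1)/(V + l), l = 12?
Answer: 5803267/4152420 ≈ 1.3976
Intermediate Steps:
Z(c, V) = (-1 + c)/(12 + V) (Z(c, V) = (c - 1)/(V + 12) = (-1 + c)/(12 + V))
w(Z(0, -3), -183)/((-K(-92))) - 42089/(-30090) = ((-1 + 0)/(12 - 3))/((-1*(-92))) - 42089/(-30090) = (-1/9)/92 - 42089*(-1/30090) = ((⅑)*(-1))*(1/92) + 42089/30090 = -⅑*1/92 + 42089/30090 = -1/828 + 42089/30090 = 5803267/4152420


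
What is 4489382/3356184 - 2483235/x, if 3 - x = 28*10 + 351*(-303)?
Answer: -245561809069/11125330437 ≈ -22.072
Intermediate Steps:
x = 106076 (x = 3 - (28*10 + 351*(-303)) = 3 - (280 - 106353) = 3 - 1*(-106073) = 3 + 106073 = 106076)
4489382/3356184 - 2483235/x = 4489382/3356184 - 2483235/106076 = 4489382*(1/3356184) - 2483235*1/106076 = 2244691/1678092 - 2483235/106076 = -245561809069/11125330437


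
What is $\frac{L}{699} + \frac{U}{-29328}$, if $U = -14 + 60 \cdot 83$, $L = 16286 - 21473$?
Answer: $- \frac{1994815}{262824} \approx -7.5899$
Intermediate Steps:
$L = -5187$
$U = 4966$ ($U = -14 + 4980 = 4966$)
$\frac{L}{699} + \frac{U}{-29328} = - \frac{5187}{699} + \frac{4966}{-29328} = \left(-5187\right) \frac{1}{699} + 4966 \left(- \frac{1}{29328}\right) = - \frac{1729}{233} - \frac{191}{1128} = - \frac{1994815}{262824}$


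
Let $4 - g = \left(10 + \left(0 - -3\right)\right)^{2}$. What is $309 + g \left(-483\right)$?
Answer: $80004$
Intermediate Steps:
$g = -165$ ($g = 4 - \left(10 + \left(0 - -3\right)\right)^{2} = 4 - \left(10 + \left(0 + 3\right)\right)^{2} = 4 - \left(10 + 3\right)^{2} = 4 - 13^{2} = 4 - 169 = -165$)
$309 + g \left(-483\right) = 309 - -79695 = 309 + 79695 = 80004$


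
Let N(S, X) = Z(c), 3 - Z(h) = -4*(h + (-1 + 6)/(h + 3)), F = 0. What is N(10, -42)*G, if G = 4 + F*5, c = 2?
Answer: 60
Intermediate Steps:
Z(h) = 3 + 4*h + 20/(3 + h) (Z(h) = 3 - (-4)*(h + (-1 + 6)/(h + 3)) = 3 - (-4)*(h + 5/(3 + h)) = 3 - (-20/(3 + h) - 4*h) = 3 + (4*h + 20/(3 + h)) = 3 + 4*h + 20/(3 + h))
N(S, X) = 15 (N(S, X) = (29 + 4*2² + 15*2)/(3 + 2) = (29 + 4*4 + 30)/5 = (29 + 16 + 30)/5 = (⅕)*75 = 15)
G = 4 (G = 4 + 0*5 = 4 + 0 = 4)
N(10, -42)*G = 15*4 = 60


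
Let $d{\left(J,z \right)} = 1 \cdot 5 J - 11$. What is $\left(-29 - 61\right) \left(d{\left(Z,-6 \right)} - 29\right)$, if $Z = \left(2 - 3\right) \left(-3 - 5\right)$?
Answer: $0$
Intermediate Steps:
$Z = 8$ ($Z = \left(-1\right) \left(-8\right) = 8$)
$d{\left(J,z \right)} = -11 + 5 J$ ($d{\left(J,z \right)} = 5 J - 11 = -11 + 5 J$)
$\left(-29 - 61\right) \left(d{\left(Z,-6 \right)} - 29\right) = \left(-29 - 61\right) \left(\left(-11 + 5 \cdot 8\right) - 29\right) = \left(-29 - 61\right) \left(\left(-11 + 40\right) - 29\right) = - 90 \left(29 - 29\right) = \left(-90\right) 0 = 0$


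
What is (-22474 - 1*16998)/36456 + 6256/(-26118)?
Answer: -26229134/19836621 ≈ -1.3223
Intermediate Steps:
(-22474 - 1*16998)/36456 + 6256/(-26118) = (-22474 - 16998)*(1/36456) + 6256*(-1/26118) = -39472*1/36456 - 3128/13059 = -4934/4557 - 3128/13059 = -26229134/19836621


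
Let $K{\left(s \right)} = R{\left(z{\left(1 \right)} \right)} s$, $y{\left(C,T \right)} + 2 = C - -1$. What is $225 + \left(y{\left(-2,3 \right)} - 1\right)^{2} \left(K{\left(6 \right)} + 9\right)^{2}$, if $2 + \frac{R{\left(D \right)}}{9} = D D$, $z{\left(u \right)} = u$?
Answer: $32625$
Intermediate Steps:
$y{\left(C,T \right)} = -1 + C$ ($y{\left(C,T \right)} = -2 + \left(C - -1\right) = -2 + \left(C + 1\right) = -2 + \left(1 + C\right) = -1 + C$)
$R{\left(D \right)} = -18 + 9 D^{2}$ ($R{\left(D \right)} = -18 + 9 D D = -18 + 9 D^{2}$)
$K{\left(s \right)} = - 9 s$ ($K{\left(s \right)} = \left(-18 + 9 \cdot 1^{2}\right) s = \left(-18 + 9 \cdot 1\right) s = \left(-18 + 9\right) s = - 9 s$)
$225 + \left(y{\left(-2,3 \right)} - 1\right)^{2} \left(K{\left(6 \right)} + 9\right)^{2} = 225 + \left(\left(-1 - 2\right) - 1\right)^{2} \left(\left(-9\right) 6 + 9\right)^{2} = 225 + \left(-3 - 1\right)^{2} \left(-54 + 9\right)^{2} = 225 + \left(-4\right)^{2} \left(-45\right)^{2} = 225 + 16 \cdot 2025 = 225 + 32400 = 32625$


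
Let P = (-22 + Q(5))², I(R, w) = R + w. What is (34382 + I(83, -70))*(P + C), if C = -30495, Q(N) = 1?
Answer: -1033707330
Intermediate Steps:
P = 441 (P = (-22 + 1)² = (-21)² = 441)
(34382 + I(83, -70))*(P + C) = (34382 + (83 - 70))*(441 - 30495) = (34382 + 13)*(-30054) = 34395*(-30054) = -1033707330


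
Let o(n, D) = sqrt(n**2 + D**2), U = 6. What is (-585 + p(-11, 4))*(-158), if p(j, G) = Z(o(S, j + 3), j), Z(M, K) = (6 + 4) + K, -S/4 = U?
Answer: 92588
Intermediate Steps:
S = -24 (S = -4*6 = -24)
o(n, D) = sqrt(D**2 + n**2)
Z(M, K) = 10 + K
p(j, G) = 10 + j
(-585 + p(-11, 4))*(-158) = (-585 + (10 - 11))*(-158) = (-585 - 1)*(-158) = -586*(-158) = 92588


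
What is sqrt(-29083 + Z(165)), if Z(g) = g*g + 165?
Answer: I*sqrt(1693) ≈ 41.146*I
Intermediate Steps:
Z(g) = 165 + g**2 (Z(g) = g**2 + 165 = 165 + g**2)
sqrt(-29083 + Z(165)) = sqrt(-29083 + (165 + 165**2)) = sqrt(-29083 + (165 + 27225)) = sqrt(-29083 + 27390) = sqrt(-1693) = I*sqrt(1693)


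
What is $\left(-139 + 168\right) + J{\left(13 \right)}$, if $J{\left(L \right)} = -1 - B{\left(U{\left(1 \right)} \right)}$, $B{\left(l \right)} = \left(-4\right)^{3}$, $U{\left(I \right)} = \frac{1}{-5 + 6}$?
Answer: $92$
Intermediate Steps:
$U{\left(I \right)} = 1$ ($U{\left(I \right)} = 1^{-1} = 1$)
$B{\left(l \right)} = -64$
$J{\left(L \right)} = 63$ ($J{\left(L \right)} = -1 - -64 = -1 + 64 = 63$)
$\left(-139 + 168\right) + J{\left(13 \right)} = \left(-139 + 168\right) + 63 = 29 + 63 = 92$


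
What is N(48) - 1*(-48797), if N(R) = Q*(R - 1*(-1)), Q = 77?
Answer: 52570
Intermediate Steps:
N(R) = 77 + 77*R (N(R) = 77*(R - 1*(-1)) = 77*(R + 1) = 77*(1 + R) = 77 + 77*R)
N(48) - 1*(-48797) = (77 + 77*48) - 1*(-48797) = (77 + 3696) + 48797 = 3773 + 48797 = 52570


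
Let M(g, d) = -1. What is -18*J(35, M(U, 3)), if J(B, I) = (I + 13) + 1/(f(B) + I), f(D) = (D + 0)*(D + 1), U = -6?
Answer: -271962/1259 ≈ -216.01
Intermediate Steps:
f(D) = D*(1 + D)
J(B, I) = 13 + I + 1/(I + B*(1 + B)) (J(B, I) = (I + 13) + 1/(B*(1 + B) + I) = (13 + I) + 1/(I + B*(1 + B)) = 13 + I + 1/(I + B*(1 + B)))
-18*J(35, M(U, 3)) = -18*(1 + (-1)² + 13*(-1) + 13*35*(1 + 35) + 35*(-1)*(1 + 35))/(-1 + 35*(1 + 35)) = -18*(1 + 1 - 13 + 13*35*36 + 35*(-1)*36)/(-1 + 35*36) = -18*(1 + 1 - 13 + 16380 - 1260)/(-1 + 1260) = -18*15109/1259 = -271962/1259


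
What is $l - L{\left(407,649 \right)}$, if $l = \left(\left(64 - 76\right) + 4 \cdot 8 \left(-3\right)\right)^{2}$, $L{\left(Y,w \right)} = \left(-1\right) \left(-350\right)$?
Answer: $11314$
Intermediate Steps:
$L{\left(Y,w \right)} = 350$
$l = 11664$ ($l = \left(-12 + 32 \left(-3\right)\right)^{2} = \left(-12 - 96\right)^{2} = \left(-108\right)^{2} = 11664$)
$l - L{\left(407,649 \right)} = 11664 - 350 = 11314$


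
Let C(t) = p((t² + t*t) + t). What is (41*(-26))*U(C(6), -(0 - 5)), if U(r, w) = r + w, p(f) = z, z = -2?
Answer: -3198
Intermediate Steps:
p(f) = -2
C(t) = -2
(41*(-26))*U(C(6), -(0 - 5)) = (41*(-26))*(-2 - (0 - 5)) = -1066*(-2 - 1*(-5)) = -1066*(-2 + 5) = -1066*3 = -3198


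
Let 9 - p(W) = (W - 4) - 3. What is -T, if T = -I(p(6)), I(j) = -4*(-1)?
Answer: 4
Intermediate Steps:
p(W) = 16 - W (p(W) = 9 - ((W - 4) - 3) = 9 - ((-4 + W) - 3) = 9 - (-7 + W) = 9 + (7 - W) = 16 - W)
I(j) = 4
T = -4 (T = -1*4 = -4)
-T = -1*(-4) = 4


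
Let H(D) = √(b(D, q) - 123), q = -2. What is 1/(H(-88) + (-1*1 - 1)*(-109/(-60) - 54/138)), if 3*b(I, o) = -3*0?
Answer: -1357230/62429389 - 476100*I*√123/62429389 ≈ -0.02174 - 0.084579*I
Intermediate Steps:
b(I, o) = 0 (b(I, o) = (-3*0)/3 = (⅓)*0 = 0)
H(D) = I*√123 (H(D) = √(0 - 123) = √(-123) = I*√123)
1/(H(-88) + (-1*1 - 1)*(-109/(-60) - 54/138)) = 1/(I*√123 + (-1*1 - 1)*(-109/(-60) - 54/138)) = 1/(I*√123 + (-1 - 1)*(-109*(-1/60) - 54*1/138)) = 1/(I*√123 - 2*(109/60 - 9/23)) = 1/(I*√123 - 2*1967/1380) = 1/(I*√123 - 1967/690) = 1/(-1967/690 + I*√123)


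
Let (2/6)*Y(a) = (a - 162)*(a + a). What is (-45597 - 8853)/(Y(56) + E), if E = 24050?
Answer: 27225/5783 ≈ 4.7078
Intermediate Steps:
Y(a) = 6*a*(-162 + a) (Y(a) = 3*((a - 162)*(a + a)) = 3*((-162 + a)*(2*a)) = 3*(2*a*(-162 + a)) = 6*a*(-162 + a))
(-45597 - 8853)/(Y(56) + E) = (-45597 - 8853)/(6*56*(-162 + 56) + 24050) = -54450/(6*56*(-106) + 24050) = -54450/(-35616 + 24050) = -54450/(-11566) = -54450*(-1/11566) = 27225/5783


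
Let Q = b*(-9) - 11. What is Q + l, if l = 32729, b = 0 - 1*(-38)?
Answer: 32376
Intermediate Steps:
b = 38 (b = 0 + 38 = 38)
Q = -353 (Q = 38*(-9) - 11 = -342 - 11 = -353)
Q + l = -353 + 32729 = 32376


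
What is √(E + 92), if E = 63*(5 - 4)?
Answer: √155 ≈ 12.450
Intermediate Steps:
E = 63 (E = 63*1 = 63)
√(E + 92) = √(63 + 92) = √155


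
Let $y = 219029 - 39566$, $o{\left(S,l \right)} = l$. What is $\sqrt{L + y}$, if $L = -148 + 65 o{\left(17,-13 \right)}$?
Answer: $3 \sqrt{19830} \approx 422.46$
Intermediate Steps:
$y = 179463$
$L = -993$ ($L = -148 + 65 \left(-13\right) = -148 - 845 = -993$)
$\sqrt{L + y} = \sqrt{-993 + 179463} = \sqrt{178470} = 3 \sqrt{19830}$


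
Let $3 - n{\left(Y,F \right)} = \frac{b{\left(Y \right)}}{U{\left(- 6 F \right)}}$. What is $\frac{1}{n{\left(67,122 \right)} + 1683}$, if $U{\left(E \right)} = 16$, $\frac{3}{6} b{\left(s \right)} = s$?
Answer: $\frac{8}{13421} \approx 0.00059608$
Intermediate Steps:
$b{\left(s \right)} = 2 s$
$n{\left(Y,F \right)} = 3 - \frac{Y}{8}$ ($n{\left(Y,F \right)} = 3 - \frac{2 Y}{16} = 3 - 2 Y \frac{1}{16} = 3 - \frac{Y}{8}$)
$\frac{1}{n{\left(67,122 \right)} + 1683} = \frac{1}{\left(3 - \frac{67}{8}\right) + 1683} = \frac{1}{- \frac{43}{8} + 1683} = \frac{1}{\frac{13421}{8}} = \frac{8}{13421}$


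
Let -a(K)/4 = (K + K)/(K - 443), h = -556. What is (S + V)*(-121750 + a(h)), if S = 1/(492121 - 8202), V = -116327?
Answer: 6847050677721751376/483435081 ≈ 1.4163e+10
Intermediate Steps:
S = 1/483919 ≈ 2.0665e-6
a(K) = -8*K/(-443 + K) (a(K) = -4*(K + K)/(K - 443) = -4*2*K/(-443 + K) = -8*K/(-443 + K))
(S + V)*(-121750 + a(h)) = (1/483919 - 116327)*(-121750 - 8*(-556)/(-443 - 556)) = -56292845512*(-121750 - 8*(-556)/(-999))/483919 = -56292845512*(-121750 - 8*(-556)*(-1/999))/483919 = -56292845512*(-121750 - 4448/999)/483919 = -56292845512/483919*(-121632698/999) = 6847050677721751376/483435081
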